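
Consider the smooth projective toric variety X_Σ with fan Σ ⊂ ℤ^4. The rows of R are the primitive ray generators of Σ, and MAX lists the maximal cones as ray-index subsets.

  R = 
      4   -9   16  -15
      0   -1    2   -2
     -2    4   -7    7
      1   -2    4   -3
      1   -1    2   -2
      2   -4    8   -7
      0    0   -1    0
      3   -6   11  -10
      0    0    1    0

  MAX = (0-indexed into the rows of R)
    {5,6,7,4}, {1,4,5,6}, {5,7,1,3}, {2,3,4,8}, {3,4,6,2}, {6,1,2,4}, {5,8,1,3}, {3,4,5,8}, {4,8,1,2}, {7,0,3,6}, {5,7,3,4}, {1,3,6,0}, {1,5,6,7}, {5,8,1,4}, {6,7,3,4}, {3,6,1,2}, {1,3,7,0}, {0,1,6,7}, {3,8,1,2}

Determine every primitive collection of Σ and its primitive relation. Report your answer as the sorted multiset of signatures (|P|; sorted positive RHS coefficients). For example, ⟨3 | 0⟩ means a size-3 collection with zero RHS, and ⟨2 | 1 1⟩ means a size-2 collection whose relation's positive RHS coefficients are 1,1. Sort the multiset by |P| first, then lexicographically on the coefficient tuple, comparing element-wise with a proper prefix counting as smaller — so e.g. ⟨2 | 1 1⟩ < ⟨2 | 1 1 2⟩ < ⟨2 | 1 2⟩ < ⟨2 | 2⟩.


12 minimal non-faces of Δ(Σ) (on 9 rays):

  {6,8}:  v_{6} + v_{8} = 0  ⟹  sig = ⟨2 | 0⟩
  {2,5}:  v_{2} + v_{5} = v_{8}  ⟹  sig = ⟨2 | 1⟩
  {2,7}:  v_{2} + v_{7} = v_{3}  ⟹  sig = ⟨2 | 1⟩
  {7,8}:  v_{7} + v_{8} = v_{3} + v_{5}  ⟹  sig = ⟨2 | 1 1⟩
  {0,4}:  v_{0} + v_{4} = v_{5} + v_{6} + v_{7}  ⟹  sig = ⟨2 | 1 1 1⟩
  {0,8}:  v_{0} + v_{8} = v_{1} + v_{3} + v_{7}  ⟹  sig = ⟨2 | 1 1 1⟩
  {0,2}:  v_{0} + v_{2} = v_{1} + 2·v_{3} + v_{6}  ⟹  sig = ⟨2 | 1 1 2⟩
  {0,5}:  v_{0} + v_{5} = v_{1} + 2·v_{7}  ⟹  sig = ⟨2 | 1 2⟩
  {1,3,4}:  v_{1} + v_{3} + v_{4} = v_{5}  ⟹  sig = ⟨3 | 1⟩
  {3,5,6}:  v_{3} + v_{5} + v_{6} = v_{7}  ⟹  sig = ⟨3 | 1⟩
  {1,4,7}:  v_{1} + v_{4} + v_{7} = 2·v_{5} + v_{6}  ⟹  sig = ⟨3 | 1 2⟩
  {1,3,6,7}:  v_{1} + v_{3} + v_{6} + v_{7} = v_{0}  ⟹  sig = ⟨4 | 1⟩

Sorted signature multiset PRS(X):
{ ⟨2 | 0⟩,  ⟨2 | 1⟩ ×2,  ⟨2 | 1 1⟩,  ⟨2 | 1 1 1⟩ ×2,  ⟨2 | 1 1 2⟩,  ⟨2 | 1 2⟩,  ⟨3 | 1⟩ ×2,  ⟨3 | 1 2⟩,  ⟨4 | 1⟩ }


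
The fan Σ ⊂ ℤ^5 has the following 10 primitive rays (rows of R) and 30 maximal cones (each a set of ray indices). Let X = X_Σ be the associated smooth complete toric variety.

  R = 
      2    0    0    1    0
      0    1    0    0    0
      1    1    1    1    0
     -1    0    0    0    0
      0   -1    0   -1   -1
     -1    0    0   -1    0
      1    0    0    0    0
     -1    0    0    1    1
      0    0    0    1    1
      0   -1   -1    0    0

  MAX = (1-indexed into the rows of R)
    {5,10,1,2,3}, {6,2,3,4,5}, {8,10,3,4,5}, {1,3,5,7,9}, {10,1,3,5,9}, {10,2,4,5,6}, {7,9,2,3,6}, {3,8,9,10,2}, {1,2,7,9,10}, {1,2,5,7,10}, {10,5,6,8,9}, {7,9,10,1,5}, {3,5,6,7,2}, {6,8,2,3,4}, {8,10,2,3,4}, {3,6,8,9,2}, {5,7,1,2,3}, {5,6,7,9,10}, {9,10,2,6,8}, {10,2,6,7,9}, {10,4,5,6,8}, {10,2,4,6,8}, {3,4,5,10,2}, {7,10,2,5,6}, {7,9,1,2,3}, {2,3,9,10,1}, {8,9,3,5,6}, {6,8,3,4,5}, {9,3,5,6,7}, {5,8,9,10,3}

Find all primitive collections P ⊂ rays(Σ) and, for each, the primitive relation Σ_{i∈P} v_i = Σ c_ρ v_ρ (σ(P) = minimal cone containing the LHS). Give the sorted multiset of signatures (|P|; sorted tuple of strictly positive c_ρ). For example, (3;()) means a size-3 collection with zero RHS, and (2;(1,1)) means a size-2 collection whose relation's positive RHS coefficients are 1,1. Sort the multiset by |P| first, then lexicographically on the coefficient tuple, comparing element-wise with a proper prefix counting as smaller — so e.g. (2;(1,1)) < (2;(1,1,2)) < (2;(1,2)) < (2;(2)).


10 minimal non-faces of Δ(Σ) (on 10 rays):

  • {4,7}:  v_{4} + v_{7} = 0  →  sig = (2;())
  • {1,6}:  v_{1} + v_{6} = v_{7}  →  sig = (2;(1))
  • {4,9}:  v_{4} + v_{9} = v_{8}  →  sig = (2;(1))
  • {7,8}:  v_{7} + v_{8} = v_{9}  →  sig = (2;(1))
  • {1,4}:  v_{1} + v_{4} = v_{3} + v_{10}  →  sig = (2;(1,1))
  • {1,8}:  v_{1} + v_{8} = v_{3} + v_{9} + v_{10}  →  sig = (2;(1,1,1))
  • {2,5,9}:  v_{2} + v_{5} + v_{9} = 0  →  sig = (3;())
  • {3,6,10}:  v_{3} + v_{6} + v_{10} = 0  →  sig = (3;())
  • {2,5,8}:  v_{2} + v_{5} + v_{8} = v_{4}  →  sig = (3;(1))
  • {3,7,10}:  v_{3} + v_{7} + v_{10} = v_{1}  →  sig = (3;(1))

so the primitive-relation signature multiset is
{ (2;()),  (2;(1)) ×3,  (2;(1,1)),  (2;(1,1,1)),  (3;()) ×2,  (3;(1)) ×2 }


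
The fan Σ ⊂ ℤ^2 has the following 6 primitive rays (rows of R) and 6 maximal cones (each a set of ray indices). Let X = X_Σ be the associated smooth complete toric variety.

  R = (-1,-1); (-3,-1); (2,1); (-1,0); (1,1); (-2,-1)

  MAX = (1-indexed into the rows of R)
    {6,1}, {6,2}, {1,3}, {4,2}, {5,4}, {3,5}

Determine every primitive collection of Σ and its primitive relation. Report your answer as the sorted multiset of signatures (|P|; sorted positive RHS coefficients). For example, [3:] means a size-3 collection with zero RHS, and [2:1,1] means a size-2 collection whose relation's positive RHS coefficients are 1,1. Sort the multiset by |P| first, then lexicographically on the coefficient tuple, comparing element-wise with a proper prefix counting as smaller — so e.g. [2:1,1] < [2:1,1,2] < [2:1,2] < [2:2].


Δ(Σ) — 6 vertices, 9 min non-faces:

  {1,5}:  v_{1} + v_{5} = 0 — sig = [2:]
  {3,6}:  v_{3} + v_{6} = 0 — sig = [2:]
  {1,4}:  v_{1} + v_{4} = v_{6} — sig = [2:1]
  {2,3}:  v_{2} + v_{3} = v_{4} — sig = [2:1]
  {3,4}:  v_{3} + v_{4} = v_{5} — sig = [2:1]
  {4,6}:  v_{4} + v_{6} = v_{2} — sig = [2:1]
  {5,6}:  v_{5} + v_{6} = v_{4} — sig = [2:1]
  {1,2}:  v_{1} + v_{2} = 2·v_{6} — sig = [2:2]
  {2,5}:  v_{2} + v_{5} = 2·v_{4} — sig = [2:2]

Signatures (|P|; sorted positive RHS coefficients), sorted:
    [2:]
    [2:]
    [2:1]
    [2:1]
    [2:1]
    [2:1]
    [2:1]
    [2:2]
    [2:2]


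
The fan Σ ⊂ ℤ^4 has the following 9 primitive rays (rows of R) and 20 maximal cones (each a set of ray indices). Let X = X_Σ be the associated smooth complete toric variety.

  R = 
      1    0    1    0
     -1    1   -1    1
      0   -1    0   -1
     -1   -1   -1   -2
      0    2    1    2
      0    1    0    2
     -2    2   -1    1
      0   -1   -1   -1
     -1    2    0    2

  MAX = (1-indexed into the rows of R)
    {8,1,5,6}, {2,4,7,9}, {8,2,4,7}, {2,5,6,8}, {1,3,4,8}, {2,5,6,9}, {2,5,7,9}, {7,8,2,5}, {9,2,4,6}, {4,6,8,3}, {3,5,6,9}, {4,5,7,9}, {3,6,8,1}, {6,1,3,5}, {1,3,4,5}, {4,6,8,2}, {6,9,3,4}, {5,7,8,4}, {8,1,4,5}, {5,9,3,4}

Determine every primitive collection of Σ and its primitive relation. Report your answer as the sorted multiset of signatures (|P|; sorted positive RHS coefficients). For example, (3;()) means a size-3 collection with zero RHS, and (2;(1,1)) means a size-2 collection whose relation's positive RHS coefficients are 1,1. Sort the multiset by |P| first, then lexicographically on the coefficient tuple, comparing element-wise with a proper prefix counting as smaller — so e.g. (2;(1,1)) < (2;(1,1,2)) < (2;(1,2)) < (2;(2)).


11 collections generate NE(X_Σ); each relation:

  {1,9}:  v_{1} + v_{9} = v_{5}  so sig = (2;(1))
  {8,9}:  v_{8} + v_{9} = v_{2}  so sig = (2;(1))
  {1,2}:  v_{1} + v_{2} = v_{5} + v_{8}  so sig = (2;(1,1))
  {2,3}:  v_{2} + v_{3} = v_{4} + v_{6}  so sig = (2;(1,1))
  {3,7}:  v_{3} + v_{7} = v_{4} + v_{9}  so sig = (2;(1,1))
  {6,7}:  v_{6} + v_{7} = v_{2} + v_{9}  so sig = (2;(1,1))
  {1,7}:  v_{1} + v_{7} = v_{4} + 2·v_{5} + v_{8}  so sig = (2;(1,1,2))
  {1,4,6}:  v_{1} + v_{4} + v_{6} = 0  so sig = (3;())
  {3,5,8}:  v_{3} + v_{5} + v_{8} = 0  so sig = (3;())
  {2,4,5}:  v_{2} + v_{4} + v_{5} = v_{7}  so sig = (3;(1))
  {4,5,6}:  v_{4} + v_{5} + v_{6} = v_{9}  so sig = (3;(1))

so the primitive-relation signature multiset is
[(2;(1)), (2;(1)), (2;(1,1)), (2;(1,1)), (2;(1,1)), (2;(1,1)), (2;(1,1,2)), (3;()), (3;()), (3;(1)), (3;(1))]


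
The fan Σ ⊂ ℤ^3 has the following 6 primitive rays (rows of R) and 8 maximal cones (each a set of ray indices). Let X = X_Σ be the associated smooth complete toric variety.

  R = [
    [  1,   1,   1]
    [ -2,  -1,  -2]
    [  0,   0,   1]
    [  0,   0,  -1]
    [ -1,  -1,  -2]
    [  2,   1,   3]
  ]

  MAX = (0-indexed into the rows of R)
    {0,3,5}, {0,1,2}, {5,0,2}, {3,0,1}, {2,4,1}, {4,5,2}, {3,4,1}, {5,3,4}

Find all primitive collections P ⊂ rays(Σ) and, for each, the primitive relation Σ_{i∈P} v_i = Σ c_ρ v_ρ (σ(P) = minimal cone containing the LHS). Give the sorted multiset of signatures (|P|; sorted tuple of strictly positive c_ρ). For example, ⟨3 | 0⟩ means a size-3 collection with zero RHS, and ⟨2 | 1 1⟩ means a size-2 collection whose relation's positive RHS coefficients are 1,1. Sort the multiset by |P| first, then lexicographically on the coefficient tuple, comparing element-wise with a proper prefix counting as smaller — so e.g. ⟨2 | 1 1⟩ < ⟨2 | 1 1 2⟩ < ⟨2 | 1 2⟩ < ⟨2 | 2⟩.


The 3 primitive collections of Σ (r=6, n=3):

  P = {2,3}:  v_{2} + v_{3} = 0 ; sig = ⟨2 | 0⟩
  P = {0,4}:  v_{0} + v_{4} = v_{3} ; sig = ⟨2 | 1⟩
  P = {1,5}:  v_{1} + v_{5} = v_{2} ; sig = ⟨2 | 1⟩

Signatures (|P|; sorted positive RHS coefficients), sorted:
    |P|=2: 3 collections, coeffs (), (1), (1)


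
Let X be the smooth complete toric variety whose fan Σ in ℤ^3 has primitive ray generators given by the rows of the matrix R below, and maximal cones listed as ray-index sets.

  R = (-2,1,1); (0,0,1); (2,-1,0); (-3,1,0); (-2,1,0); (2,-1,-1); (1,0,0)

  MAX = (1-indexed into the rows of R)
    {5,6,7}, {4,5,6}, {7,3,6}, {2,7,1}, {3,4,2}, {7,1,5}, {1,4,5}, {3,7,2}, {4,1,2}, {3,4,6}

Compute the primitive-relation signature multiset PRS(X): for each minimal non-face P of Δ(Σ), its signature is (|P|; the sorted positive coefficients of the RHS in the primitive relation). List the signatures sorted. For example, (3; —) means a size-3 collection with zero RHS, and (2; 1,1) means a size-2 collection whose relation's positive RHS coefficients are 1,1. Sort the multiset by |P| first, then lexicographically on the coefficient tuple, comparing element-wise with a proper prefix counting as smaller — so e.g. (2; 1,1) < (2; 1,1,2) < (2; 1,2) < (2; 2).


Primitive collections (6):

  {1,6}:  v_{1} + v_{6} = 0  ⇒ sig = (2; —)
  {3,5}:  v_{3} + v_{5} = 0  ⇒ sig = (2; —)
  {1,3}:  v_{1} + v_{3} = v_{2}  ⇒ sig = (2; 1)
  {2,5}:  v_{2} + v_{5} = v_{1}  ⇒ sig = (2; 1)
  {2,6}:  v_{2} + v_{6} = v_{3}  ⇒ sig = (2; 1)
  {4,7}:  v_{4} + v_{7} = v_{5}  ⇒ sig = (2; 1)

Signatures (|P|; sorted positive RHS coefficients), sorted:
    |P|=2: 6 collections, coeffs (), (), (1), (1), (1), (1)


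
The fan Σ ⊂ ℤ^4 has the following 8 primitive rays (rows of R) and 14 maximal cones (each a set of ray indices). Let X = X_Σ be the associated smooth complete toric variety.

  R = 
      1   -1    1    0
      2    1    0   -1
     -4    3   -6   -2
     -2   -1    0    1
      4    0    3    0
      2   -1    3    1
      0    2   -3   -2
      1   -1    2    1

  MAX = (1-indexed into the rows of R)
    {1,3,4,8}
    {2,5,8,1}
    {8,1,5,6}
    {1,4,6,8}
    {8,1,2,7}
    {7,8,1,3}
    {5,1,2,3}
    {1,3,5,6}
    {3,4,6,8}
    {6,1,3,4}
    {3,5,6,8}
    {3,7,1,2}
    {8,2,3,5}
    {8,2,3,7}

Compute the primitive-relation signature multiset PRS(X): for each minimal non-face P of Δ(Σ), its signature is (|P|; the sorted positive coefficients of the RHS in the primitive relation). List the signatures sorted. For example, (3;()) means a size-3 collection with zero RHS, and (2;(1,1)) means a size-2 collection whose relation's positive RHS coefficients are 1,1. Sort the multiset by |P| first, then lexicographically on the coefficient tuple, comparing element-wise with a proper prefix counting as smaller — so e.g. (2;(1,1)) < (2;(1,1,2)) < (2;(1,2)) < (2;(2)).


Primitive collections (9):

  P={2,4}:  v_{2} + v_{4} = 0 ; sig = (2;())
  P={2,6}:  v_{2} + v_{6} = v_{5} ; sig = (2;(1))
  P={4,5}:  v_{4} + v_{5} = v_{6} ; sig = (2;(1))
  P={6,7}:  v_{6} + v_{7} = v_{2} ; sig = (2;(1))
  P={4,7}:  v_{4} + v_{7} = v_{1} + v_{3} + v_{8} ; sig = (2;(1,1,1))
  P={5,7}:  v_{5} + v_{7} = 2·v_{2} ; sig = (2;(2))
  P={1,3,6,8}:  v_{1} + v_{3} + v_{6} + v_{8} = 0 ; sig = (4;())
  P={1,2,3,8}:  v_{1} + v_{2} + v_{3} + v_{8} = v_{7} ; sig = (4;(1))
  P={1,3,5,8}:  v_{1} + v_{3} + v_{5} + v_{8} = v_{2} ; sig = (4;(1))

Sorted signature multiset PRS(X):
    (2;())
    (2;(1))
    (2;(1))
    (2;(1))
    (2;(1,1,1))
    (2;(2))
    (4;())
    (4;(1))
    (4;(1))


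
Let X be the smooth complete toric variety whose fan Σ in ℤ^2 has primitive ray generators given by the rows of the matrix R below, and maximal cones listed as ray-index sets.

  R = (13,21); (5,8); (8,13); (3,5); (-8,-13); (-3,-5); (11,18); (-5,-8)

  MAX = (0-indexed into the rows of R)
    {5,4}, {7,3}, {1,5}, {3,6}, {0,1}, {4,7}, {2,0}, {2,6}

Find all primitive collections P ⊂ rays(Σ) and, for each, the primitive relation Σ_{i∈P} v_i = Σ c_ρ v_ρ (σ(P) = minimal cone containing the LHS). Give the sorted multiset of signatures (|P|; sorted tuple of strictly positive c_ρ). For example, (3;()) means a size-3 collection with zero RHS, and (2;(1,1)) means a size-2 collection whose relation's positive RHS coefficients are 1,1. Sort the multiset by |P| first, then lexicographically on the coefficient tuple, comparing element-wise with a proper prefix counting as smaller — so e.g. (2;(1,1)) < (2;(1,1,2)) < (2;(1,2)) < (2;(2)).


The 20 primitive collections of Σ (r=8, n=2):

  {1,7}:  v_{1} + v_{7} = 0  ⟹  sig = (2;())
  {2,4}:  v_{2} + v_{4} = 0  ⟹  sig = (2;())
  {3,5}:  v_{3} + v_{5} = 0  ⟹  sig = (2;())
  {0,4}:  v_{0} + v_{4} = v_{1}  ⟹  sig = (2;(1))
  {0,7}:  v_{0} + v_{7} = v_{2}  ⟹  sig = (2;(1))
  {1,2}:  v_{1} + v_{2} = v_{0}  ⟹  sig = (2;(1))
  {1,3}:  v_{1} + v_{3} = v_{2}  ⟹  sig = (2;(1))
  {1,4}:  v_{1} + v_{4} = v_{5}  ⟹  sig = (2;(1))
  {2,3}:  v_{2} + v_{3} = v_{6}  ⟹  sig = (2;(1))
  {2,5}:  v_{2} + v_{5} = v_{1}  ⟹  sig = (2;(1))
  {2,7}:  v_{2} + v_{7} = v_{3}  ⟹  sig = (2;(1))
  {3,4}:  v_{3} + v_{4} = v_{7}  ⟹  sig = (2;(1))
  {4,6}:  v_{4} + v_{6} = v_{3}  ⟹  sig = (2;(1))
  {5,6}:  v_{5} + v_{6} = v_{2}  ⟹  sig = (2;(1))
  {5,7}:  v_{5} + v_{7} = v_{4}  ⟹  sig = (2;(1))
  {0,3}:  v_{0} + v_{3} = 2·v_{2}  ⟹  sig = (2;(2))
  {0,5}:  v_{0} + v_{5} = 2·v_{1}  ⟹  sig = (2;(2))
  {1,6}:  v_{1} + v_{6} = 2·v_{2}  ⟹  sig = (2;(2))
  {6,7}:  v_{6} + v_{7} = 2·v_{3}  ⟹  sig = (2;(2))
  {0,6}:  v_{0} + v_{6} = 3·v_{2}  ⟹  sig = (2;(3))

Signatures (|P|; sorted positive RHS coefficients), sorted:
[(2;()), (2;()), (2;()), (2;(1)), (2;(1)), (2;(1)), (2;(1)), (2;(1)), (2;(1)), (2;(1)), (2;(1)), (2;(1)), (2;(1)), (2;(1)), (2;(1)), (2;(2)), (2;(2)), (2;(2)), (2;(2)), (2;(3))]


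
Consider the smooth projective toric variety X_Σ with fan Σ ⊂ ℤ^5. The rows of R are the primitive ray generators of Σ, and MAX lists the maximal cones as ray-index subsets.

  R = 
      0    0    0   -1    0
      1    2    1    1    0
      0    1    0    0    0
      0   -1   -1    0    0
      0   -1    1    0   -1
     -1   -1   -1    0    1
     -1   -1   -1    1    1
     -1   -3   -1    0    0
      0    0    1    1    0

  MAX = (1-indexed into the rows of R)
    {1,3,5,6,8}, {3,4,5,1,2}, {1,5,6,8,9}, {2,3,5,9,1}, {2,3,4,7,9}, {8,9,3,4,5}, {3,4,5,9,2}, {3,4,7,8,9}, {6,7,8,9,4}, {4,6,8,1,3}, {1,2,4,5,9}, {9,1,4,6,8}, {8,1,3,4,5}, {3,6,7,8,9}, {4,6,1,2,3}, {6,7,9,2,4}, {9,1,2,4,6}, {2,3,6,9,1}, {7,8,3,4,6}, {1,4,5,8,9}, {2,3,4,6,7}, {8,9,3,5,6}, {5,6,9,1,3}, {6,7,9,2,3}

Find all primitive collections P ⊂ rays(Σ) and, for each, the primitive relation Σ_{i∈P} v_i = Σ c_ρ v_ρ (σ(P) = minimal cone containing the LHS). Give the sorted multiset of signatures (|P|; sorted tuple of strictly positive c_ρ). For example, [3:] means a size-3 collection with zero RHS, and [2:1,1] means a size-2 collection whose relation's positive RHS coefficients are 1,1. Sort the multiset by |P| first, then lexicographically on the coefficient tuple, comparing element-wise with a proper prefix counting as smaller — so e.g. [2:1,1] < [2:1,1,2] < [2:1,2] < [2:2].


Primitive collections (8):

  • {1,7}:  v_{1} + v_{7} = v_{6} ; sig = [2:1]
  • {2,8}:  v_{2} + v_{8} = v_{4} + v_{9} ; sig = [2:1,1]
  • {5,7}:  v_{5} + v_{7} = v_{3} + v_{8} + v_{9} ; sig = [2:1,1,1]
  • {2,5,6}:  v_{2} + v_{5} + v_{6} = v_{9} ; sig = [3:1]
  • {4,5,6}:  v_{4} + v_{5} + v_{6} = v_{8} ; sig = [3:1]
  • {1,3,4,9}:  v_{1} + v_{3} + v_{4} + v_{9} = 0 ; sig = [4:]
  • {3,4,6,9}:  v_{3} + v_{4} + v_{6} + v_{9} = v_{7} ; sig = [4:1]
  • {1,3,8,9}:  v_{1} + v_{3} + v_{8} + v_{9} = v_{5} + v_{6} ; sig = [4:1,1]

Signatures (|P|; sorted positive RHS coefficients), sorted:
    [2:1]
    [2:1,1]
    [2:1,1,1]
    [3:1]
    [3:1]
    [4:]
    [4:1]
    [4:1,1]


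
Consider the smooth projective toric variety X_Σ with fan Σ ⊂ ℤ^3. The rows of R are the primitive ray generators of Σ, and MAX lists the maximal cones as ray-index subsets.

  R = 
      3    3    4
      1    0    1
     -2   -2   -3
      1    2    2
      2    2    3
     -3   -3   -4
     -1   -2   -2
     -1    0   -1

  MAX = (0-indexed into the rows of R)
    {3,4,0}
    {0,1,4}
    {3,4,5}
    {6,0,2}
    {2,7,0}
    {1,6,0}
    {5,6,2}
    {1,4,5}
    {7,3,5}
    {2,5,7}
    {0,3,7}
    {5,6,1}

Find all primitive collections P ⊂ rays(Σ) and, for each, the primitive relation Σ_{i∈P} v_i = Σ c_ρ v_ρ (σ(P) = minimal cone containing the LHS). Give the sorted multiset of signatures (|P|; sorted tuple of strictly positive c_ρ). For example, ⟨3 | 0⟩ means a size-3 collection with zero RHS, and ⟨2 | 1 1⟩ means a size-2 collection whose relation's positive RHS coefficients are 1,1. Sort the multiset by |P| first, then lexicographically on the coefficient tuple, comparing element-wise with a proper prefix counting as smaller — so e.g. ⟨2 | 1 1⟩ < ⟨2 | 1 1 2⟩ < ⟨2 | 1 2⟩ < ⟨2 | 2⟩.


Primitive collections (10):

  P = {0,5}:  v_{0} + v_{5} = 0 ; sig = ⟨2 | 0⟩
  P = {1,7}:  v_{1} + v_{7} = 0 ; sig = ⟨2 | 0⟩
  P = {2,4}:  v_{2} + v_{4} = 0 ; sig = ⟨2 | 0⟩
  P = {3,6}:  v_{3} + v_{6} = 0 ; sig = ⟨2 | 0⟩
  P = {1,2}:  v_{1} + v_{2} = v_{6} ; sig = ⟨2 | 1⟩
  P = {1,3}:  v_{1} + v_{3} = v_{4} ; sig = ⟨2 | 1⟩
  P = {2,3}:  v_{2} + v_{3} = v_{7} ; sig = ⟨2 | 1⟩
  P = {4,6}:  v_{4} + v_{6} = v_{1} ; sig = ⟨2 | 1⟩
  P = {4,7}:  v_{4} + v_{7} = v_{3} ; sig = ⟨2 | 1⟩
  P = {6,7}:  v_{6} + v_{7} = v_{2} ; sig = ⟨2 | 1⟩

Sorted signature multiset PRS(X):
{ ⟨2 | 0⟩ ×4,  ⟨2 | 1⟩ ×6 }


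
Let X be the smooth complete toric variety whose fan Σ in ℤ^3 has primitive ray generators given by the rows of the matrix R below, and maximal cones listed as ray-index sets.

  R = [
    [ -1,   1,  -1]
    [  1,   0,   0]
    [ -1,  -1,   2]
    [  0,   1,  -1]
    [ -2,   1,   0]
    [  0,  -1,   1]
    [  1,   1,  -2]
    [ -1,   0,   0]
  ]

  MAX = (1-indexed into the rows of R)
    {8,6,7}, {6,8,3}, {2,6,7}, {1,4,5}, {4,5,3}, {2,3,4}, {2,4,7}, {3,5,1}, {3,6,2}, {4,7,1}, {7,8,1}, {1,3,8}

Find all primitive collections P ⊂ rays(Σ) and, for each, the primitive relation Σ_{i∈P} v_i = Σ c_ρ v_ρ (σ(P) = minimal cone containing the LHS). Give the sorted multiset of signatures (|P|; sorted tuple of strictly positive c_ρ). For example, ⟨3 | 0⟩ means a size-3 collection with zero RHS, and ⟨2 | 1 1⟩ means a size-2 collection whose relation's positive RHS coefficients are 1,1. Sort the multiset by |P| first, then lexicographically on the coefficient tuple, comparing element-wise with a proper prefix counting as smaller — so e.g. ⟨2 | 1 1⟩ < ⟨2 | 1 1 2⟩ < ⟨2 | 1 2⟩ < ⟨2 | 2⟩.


Minimal non-faces — 11 found among 8 rays, 12 max cones:

  P={2,8}:  v_{2} + v_{8} = 0  so sig = ⟨2 | 0⟩
  P={3,7}:  v_{3} + v_{7} = 0  so sig = ⟨2 | 0⟩
  P={4,6}:  v_{4} + v_{6} = 0  so sig = ⟨2 | 0⟩
  P={1,2}:  v_{1} + v_{2} = v_{4}  so sig = ⟨2 | 1⟩
  P={1,6}:  v_{1} + v_{6} = v_{8}  so sig = ⟨2 | 1⟩
  P={4,8}:  v_{4} + v_{8} = v_{1}  so sig = ⟨2 | 1⟩
  P={5,6}:  v_{5} + v_{6} = v_{1} + v_{3}  so sig = ⟨2 | 1 1⟩
  P={5,7}:  v_{5} + v_{7} = v_{1} + v_{4}  so sig = ⟨2 | 1 1⟩
  P={2,5}:  v_{2} + v_{5} = v_{3} + 2·v_{4}  so sig = ⟨2 | 1 2⟩
  P={5,8}:  v_{5} + v_{8} = 2·v_{1} + v_{3}  so sig = ⟨2 | 1 2⟩
  P={1,3,4}:  v_{1} + v_{3} + v_{4} = v_{5}  so sig = ⟨3 | 1⟩

so the primitive-relation signature multiset is
[⟨2 | 0⟩, ⟨2 | 0⟩, ⟨2 | 0⟩, ⟨2 | 1⟩, ⟨2 | 1⟩, ⟨2 | 1⟩, ⟨2 | 1 1⟩, ⟨2 | 1 1⟩, ⟨2 | 1 2⟩, ⟨2 | 1 2⟩, ⟨3 | 1⟩]


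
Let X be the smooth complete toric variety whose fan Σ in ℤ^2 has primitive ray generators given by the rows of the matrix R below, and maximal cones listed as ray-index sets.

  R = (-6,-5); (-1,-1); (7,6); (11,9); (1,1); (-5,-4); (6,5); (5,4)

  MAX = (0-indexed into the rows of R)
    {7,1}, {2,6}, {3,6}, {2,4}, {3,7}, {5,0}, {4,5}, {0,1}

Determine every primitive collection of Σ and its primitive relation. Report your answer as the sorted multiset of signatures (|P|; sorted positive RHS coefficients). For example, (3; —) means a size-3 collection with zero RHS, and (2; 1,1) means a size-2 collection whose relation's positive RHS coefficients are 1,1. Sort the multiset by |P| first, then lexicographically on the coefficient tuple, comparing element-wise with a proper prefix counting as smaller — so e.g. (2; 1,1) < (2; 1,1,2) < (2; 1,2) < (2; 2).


The 20 primitive collections of Σ (r=8, n=2):

  {0,6}:  v_{0} + v_{6} = 0  ⟹  sig = (2; —)
  {1,4}:  v_{1} + v_{4} = 0  ⟹  sig = (2; —)
  {5,7}:  v_{5} + v_{7} = 0  ⟹  sig = (2; —)
  {0,2}:  v_{0} + v_{2} = v_{4}  ⟹  sig = (2; 1)
  {0,3}:  v_{0} + v_{3} = v_{7}  ⟹  sig = (2; 1)
  {0,4}:  v_{0} + v_{4} = v_{5}  ⟹  sig = (2; 1)
  {0,7}:  v_{0} + v_{7} = v_{1}  ⟹  sig = (2; 1)
  {1,2}:  v_{1} + v_{2} = v_{6}  ⟹  sig = (2; 1)
  {1,5}:  v_{1} + v_{5} = v_{0}  ⟹  sig = (2; 1)
  {1,6}:  v_{1} + v_{6} = v_{7}  ⟹  sig = (2; 1)
  {3,5}:  v_{3} + v_{5} = v_{6}  ⟹  sig = (2; 1)
  {4,6}:  v_{4} + v_{6} = v_{2}  ⟹  sig = (2; 1)
  {4,7}:  v_{4} + v_{7} = v_{6}  ⟹  sig = (2; 1)
  {5,6}:  v_{5} + v_{6} = v_{4}  ⟹  sig = (2; 1)
  {6,7}:  v_{6} + v_{7} = v_{3}  ⟹  sig = (2; 1)
  {1,3}:  v_{1} + v_{3} = 2·v_{7}  ⟹  sig = (2; 2)
  {2,5}:  v_{2} + v_{5} = 2·v_{4}  ⟹  sig = (2; 2)
  {2,7}:  v_{2} + v_{7} = 2·v_{6}  ⟹  sig = (2; 2)
  {3,4}:  v_{3} + v_{4} = 2·v_{6}  ⟹  sig = (2; 2)
  {2,3}:  v_{2} + v_{3} = 3·v_{6}  ⟹  sig = (2; 3)

so the primitive-relation signature multiset is
    |P|=2: 20 collections, coeffs (), (), (), (1), (1), (1), (1), (1), (1), (1), (1), (1), (1), (1), (1), (2), (2), (2), (2), (3)


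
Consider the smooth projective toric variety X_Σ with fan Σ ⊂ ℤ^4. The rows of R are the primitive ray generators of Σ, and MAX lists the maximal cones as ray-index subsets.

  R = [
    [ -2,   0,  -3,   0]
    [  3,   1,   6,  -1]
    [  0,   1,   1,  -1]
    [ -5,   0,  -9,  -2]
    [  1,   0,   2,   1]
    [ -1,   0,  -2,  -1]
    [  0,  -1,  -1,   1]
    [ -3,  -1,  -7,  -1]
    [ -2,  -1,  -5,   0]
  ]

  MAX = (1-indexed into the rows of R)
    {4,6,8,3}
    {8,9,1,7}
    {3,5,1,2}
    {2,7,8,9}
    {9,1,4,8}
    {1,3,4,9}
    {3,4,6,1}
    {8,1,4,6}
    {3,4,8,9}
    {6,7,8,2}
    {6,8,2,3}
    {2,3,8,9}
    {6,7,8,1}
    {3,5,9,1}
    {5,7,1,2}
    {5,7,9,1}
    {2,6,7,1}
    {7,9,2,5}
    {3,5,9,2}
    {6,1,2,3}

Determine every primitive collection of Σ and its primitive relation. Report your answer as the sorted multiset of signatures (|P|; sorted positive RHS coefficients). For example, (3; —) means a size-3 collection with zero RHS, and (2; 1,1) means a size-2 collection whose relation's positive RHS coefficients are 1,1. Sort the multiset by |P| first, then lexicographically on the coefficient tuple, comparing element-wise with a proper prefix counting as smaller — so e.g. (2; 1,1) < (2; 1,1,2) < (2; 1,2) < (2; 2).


Primitive collections (10):

  P={3,7}:  v_{3} + v_{7} = 0  ⇒ sig = (2; —)
  P={5,6}:  v_{5} + v_{6} = 0  ⇒ sig = (2; —)
  P={5,8}:  v_{5} + v_{8} = v_{9}  ⇒ sig = (2; 1)
  P={6,9}:  v_{6} + v_{9} = v_{8}  ⇒ sig = (2; 1)
  P={4,7}:  v_{4} + v_{7} = v_{1} + v_{8}  ⇒ sig = (2; 1,1)
  P={4,5}:  v_{4} + v_{5} = v_{1} + v_{3} + v_{9}  ⇒ sig = (2; 1,1,1)
  P={2,4}:  v_{2} + v_{4} = v_{3} + 2·v_{6}  ⇒ sig = (2; 1,2)
  P={1,2,9}:  v_{1} + v_{2} + v_{9} = v_{6}  ⇒ sig = (3; 1)
  P={1,3,8}:  v_{1} + v_{3} + v_{8} = v_{4}  ⇒ sig = (3; 1)
  P={1,2,8}:  v_{1} + v_{2} + v_{8} = 2·v_{6}  ⇒ sig = (3; 2)

Signatures (|P|; sorted positive RHS coefficients), sorted:
{ (2; —) ×2,  (2; 1) ×2,  (2; 1,1),  (2; 1,1,1),  (2; 1,2),  (3; 1) ×2,  (3; 2) }


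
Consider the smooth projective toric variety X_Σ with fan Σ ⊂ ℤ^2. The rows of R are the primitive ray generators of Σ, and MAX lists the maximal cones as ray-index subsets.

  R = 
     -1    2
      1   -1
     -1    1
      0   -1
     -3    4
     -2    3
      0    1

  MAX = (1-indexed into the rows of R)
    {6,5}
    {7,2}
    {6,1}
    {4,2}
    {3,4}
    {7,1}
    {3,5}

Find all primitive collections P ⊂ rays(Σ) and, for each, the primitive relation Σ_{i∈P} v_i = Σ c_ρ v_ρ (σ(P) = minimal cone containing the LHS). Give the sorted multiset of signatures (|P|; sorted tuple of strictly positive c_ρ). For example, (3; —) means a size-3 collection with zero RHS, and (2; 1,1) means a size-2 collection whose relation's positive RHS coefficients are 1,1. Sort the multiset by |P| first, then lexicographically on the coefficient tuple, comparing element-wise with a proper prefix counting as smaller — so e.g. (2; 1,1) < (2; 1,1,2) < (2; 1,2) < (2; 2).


14 collections generate NE(X_Σ); each relation:

  • {2,3}:  v_{2} + v_{3} = 0 — sig = (2; —)
  • {4,7}:  v_{4} + v_{7} = 0 — sig = (2; —)
  • {1,2}:  v_{1} + v_{2} = v_{7} — sig = (2; 1)
  • {1,3}:  v_{1} + v_{3} = v_{6} — sig = (2; 1)
  • {1,4}:  v_{1} + v_{4} = v_{3} — sig = (2; 1)
  • {2,5}:  v_{2} + v_{5} = v_{6} — sig = (2; 1)
  • {2,6}:  v_{2} + v_{6} = v_{1} — sig = (2; 1)
  • {3,6}:  v_{3} + v_{6} = v_{5} — sig = (2; 1)
  • {3,7}:  v_{3} + v_{7} = v_{1} — sig = (2; 1)
  • {5,7}:  v_{5} + v_{7} = v_{1} + v_{6} — sig = (2; 1,1)
  • {1,5}:  v_{1} + v_{5} = 2·v_{6} — sig = (2; 2)
  • {4,6}:  v_{4} + v_{6} = 2·v_{3} — sig = (2; 2)
  • {6,7}:  v_{6} + v_{7} = 2·v_{1} — sig = (2; 2)
  • {4,5}:  v_{4} + v_{5} = 3·v_{3} — sig = (2; 3)

Sorted signature multiset PRS(X):
    |P|=2: 14 collections, coeffs (), (), (1), (1), (1), (1), (1), (1), (1), (1,1), (2), (2), (2), (3)


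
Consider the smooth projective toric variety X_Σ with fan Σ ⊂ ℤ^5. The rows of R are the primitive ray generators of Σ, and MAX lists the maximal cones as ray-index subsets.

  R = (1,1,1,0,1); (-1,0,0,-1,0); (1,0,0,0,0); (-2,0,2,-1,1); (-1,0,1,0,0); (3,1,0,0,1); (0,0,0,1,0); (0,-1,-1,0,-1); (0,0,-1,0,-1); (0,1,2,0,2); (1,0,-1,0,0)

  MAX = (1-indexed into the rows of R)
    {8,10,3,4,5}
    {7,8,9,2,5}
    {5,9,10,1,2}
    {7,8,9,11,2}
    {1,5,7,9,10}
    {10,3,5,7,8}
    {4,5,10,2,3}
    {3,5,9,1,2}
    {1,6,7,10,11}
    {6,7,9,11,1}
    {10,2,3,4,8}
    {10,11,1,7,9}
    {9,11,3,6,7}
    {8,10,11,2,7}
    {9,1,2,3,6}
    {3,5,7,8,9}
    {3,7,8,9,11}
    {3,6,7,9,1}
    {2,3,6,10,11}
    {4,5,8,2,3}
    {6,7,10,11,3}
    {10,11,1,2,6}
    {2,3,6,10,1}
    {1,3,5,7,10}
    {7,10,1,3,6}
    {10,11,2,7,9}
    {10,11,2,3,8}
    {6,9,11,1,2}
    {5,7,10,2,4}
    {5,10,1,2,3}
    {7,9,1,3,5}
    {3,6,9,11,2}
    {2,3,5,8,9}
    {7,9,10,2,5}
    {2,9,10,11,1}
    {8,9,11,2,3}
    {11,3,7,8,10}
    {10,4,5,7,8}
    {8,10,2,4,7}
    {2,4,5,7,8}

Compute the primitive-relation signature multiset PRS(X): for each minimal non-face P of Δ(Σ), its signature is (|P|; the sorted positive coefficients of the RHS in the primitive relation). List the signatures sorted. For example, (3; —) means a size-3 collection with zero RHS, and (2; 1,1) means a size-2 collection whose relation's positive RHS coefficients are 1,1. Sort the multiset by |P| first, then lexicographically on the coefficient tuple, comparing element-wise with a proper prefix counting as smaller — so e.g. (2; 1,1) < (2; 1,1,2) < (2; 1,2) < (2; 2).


Minimal non-faces — 17 found among 11 rays, 40 max cones:

  • {5,11}:  v_{5} + v_{11} = 0  so sig = (2; —)
  • {1,8}:  v_{1} + v_{8} = v_{3}  so sig = (2; 1)
  • {4,9}:  v_{4} + v_{9} = v_{2} + v_{5}  so sig = (2; 1,1)
  • {5,6}:  v_{5} + v_{6} = v_{1} + v_{3}  so sig = (2; 1,1)
  • {4,11}:  v_{4} + v_{11} = v_{2} + v_{8} + v_{10}  so sig = (2; 1,1,1)
  • {1,4}:  v_{1} + v_{4} = v_{2} + v_{3} + v_{5} + v_{10}  so sig = (2; 1,1,1,1)
  • {4,6}:  v_{4} + v_{6} = v_{2} + 2·v_{3} + v_{10}  so sig = (2; 1,1,2)
  • {6,8}:  v_{6} + v_{8} = 2·v_{3} + v_{11}  so sig = (2; 1,2)
  • {2,3,7}:  v_{2} + v_{3} + v_{7} = 0  so sig = (3; —)
  • {8,9,10}:  v_{8} + v_{9} + v_{10} = 0  so sig = (3; —)
  • {1,3,11}:  v_{1} + v_{3} + v_{11} = v_{6}  so sig = (3; 1)
  • {3,9,10}:  v_{3} + v_{9} + v_{10} = v_{1}  so sig = (3; 1)
  • {1,2,7}:  v_{1} + v_{2} + v_{7} = v_{9} + v_{10}  so sig = (3; 1,1)
  • {2,6,7}:  v_{2} + v_{6} + v_{7} = v_{1} + v_{11}  so sig = (3; 1,1)
  • {3,4,7}:  v_{3} + v_{4} + v_{7} = v_{5} + v_{8} + v_{10}  so sig = (3; 1,1,1)
  • {6,9,10}:  v_{6} + v_{9} + v_{10} = 2·v_{1} + v_{11}  so sig = (3; 1,2)
  • {2,5,8,10}:  v_{2} + v_{5} + v_{8} + v_{10} = v_{4}  so sig = (4; 1)

Signatures (|P|; sorted positive RHS coefficients), sorted:
    |P|=2: 8 collections, coeffs (), (1), (1,1), (1,1), (1,1,1), (1,1,1,1), (1,1,2), (1,2)
    |P|=3: 8 collections, coeffs (), (), (1), (1), (1,1), (1,1), (1,1,1), (1,2)
    |P|=4: 1 collection, coeffs (1)


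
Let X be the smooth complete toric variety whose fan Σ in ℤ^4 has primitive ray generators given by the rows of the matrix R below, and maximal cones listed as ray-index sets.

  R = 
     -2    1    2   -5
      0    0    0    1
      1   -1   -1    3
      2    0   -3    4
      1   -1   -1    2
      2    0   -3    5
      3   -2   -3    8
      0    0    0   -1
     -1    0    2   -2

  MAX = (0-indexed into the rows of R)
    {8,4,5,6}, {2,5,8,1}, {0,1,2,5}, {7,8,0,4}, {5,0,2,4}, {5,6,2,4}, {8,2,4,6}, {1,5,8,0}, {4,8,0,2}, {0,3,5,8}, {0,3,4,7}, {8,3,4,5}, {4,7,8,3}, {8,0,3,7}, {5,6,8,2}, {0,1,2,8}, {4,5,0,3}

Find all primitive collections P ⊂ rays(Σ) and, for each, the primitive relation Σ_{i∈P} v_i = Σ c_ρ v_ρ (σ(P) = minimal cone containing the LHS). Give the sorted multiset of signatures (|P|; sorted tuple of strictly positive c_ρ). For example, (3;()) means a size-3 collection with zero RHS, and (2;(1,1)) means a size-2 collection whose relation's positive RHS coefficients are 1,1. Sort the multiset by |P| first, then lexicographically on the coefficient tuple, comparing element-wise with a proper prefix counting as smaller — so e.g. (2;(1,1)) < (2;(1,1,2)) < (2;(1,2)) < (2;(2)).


14 collections generate NE(X_Σ); each relation:

  • {1,7}:  v_{1} + v_{7} = 0  ⟹  sig = (2;())
  • {0,6}:  v_{0} + v_{6} = v_{2}  ⟹  sig = (2;(1))
  • {1,3}:  v_{1} + v_{3} = v_{5}  ⟹  sig = (2;(1))
  • {1,4}:  v_{1} + v_{4} = v_{2}  ⟹  sig = (2;(1))
  • {2,7}:  v_{2} + v_{7} = v_{4}  ⟹  sig = (2;(1))
  • {5,7}:  v_{5} + v_{7} = v_{3}  ⟹  sig = (2;(1))
  • {2,3}:  v_{2} + v_{3} = v_{4} + v_{5}  ⟹  sig = (2;(1,1))
  • {1,6}:  v_{1} + v_{6} = 2·v_{2} + v_{5} + v_{8}  ⟹  sig = (2;(1,1,2))
  • {6,7}:  v_{6} + v_{7} = 2·v_{4} + v_{5} + v_{8}  ⟹  sig = (2;(1,1,2))
  • {3,6}:  v_{3} + v_{6} = 2·v_{4} + 2·v_{5} + v_{8}  ⟹  sig = (2;(1,2,2))
  • {0,4,5,8}:  v_{0} + v_{4} + v_{5} + v_{8} = 0  ⟹  sig = (4;())
  • {0,2,5,8}:  v_{0} + v_{2} + v_{5} + v_{8} = v_{1}  ⟹  sig = (4;(1))
  • {0,3,4,8}:  v_{0} + v_{3} + v_{4} + v_{8} = v_{7}  ⟹  sig = (4;(1))
  • {2,4,5,8}:  v_{2} + v_{4} + v_{5} + v_{8} = v_{6}  ⟹  sig = (4;(1))

so the primitive-relation signature multiset is
    (2;())
    (2;(1))
    (2;(1))
    (2;(1))
    (2;(1))
    (2;(1))
    (2;(1,1))
    (2;(1,1,2))
    (2;(1,1,2))
    (2;(1,2,2))
    (4;())
    (4;(1))
    (4;(1))
    (4;(1))


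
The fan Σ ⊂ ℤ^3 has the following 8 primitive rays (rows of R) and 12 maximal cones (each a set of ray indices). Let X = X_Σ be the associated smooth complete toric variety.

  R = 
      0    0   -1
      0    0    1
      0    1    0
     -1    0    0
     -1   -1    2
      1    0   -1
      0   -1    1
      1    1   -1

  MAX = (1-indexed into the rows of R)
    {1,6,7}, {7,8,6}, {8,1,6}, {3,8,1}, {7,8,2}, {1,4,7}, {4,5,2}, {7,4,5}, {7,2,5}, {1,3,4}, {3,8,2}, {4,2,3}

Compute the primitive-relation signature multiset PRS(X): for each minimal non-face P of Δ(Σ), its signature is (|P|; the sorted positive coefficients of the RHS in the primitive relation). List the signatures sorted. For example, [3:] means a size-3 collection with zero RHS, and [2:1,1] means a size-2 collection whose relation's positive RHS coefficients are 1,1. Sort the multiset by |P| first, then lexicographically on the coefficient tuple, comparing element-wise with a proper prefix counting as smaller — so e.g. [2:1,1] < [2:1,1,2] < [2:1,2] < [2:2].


12 minimal non-faces of Δ(Σ) (on 8 rays):

  P={1,2}:  v_{1} + v_{2} = 0  ⇒ sig = [2:]
  P={3,6}:  v_{3} + v_{6} = v_{8}  ⇒ sig = [2:1]
  P={3,7}:  v_{3} + v_{7} = v_{2}  ⇒ sig = [2:1]
  P={4,6}:  v_{4} + v_{6} = v_{1}  ⇒ sig = [2:1]
  P={5,6}:  v_{5} + v_{6} = v_{7}  ⇒ sig = [2:1]
  P={5,8}:  v_{5} + v_{8} = v_{2}  ⇒ sig = [2:1]
  P={1,5}:  v_{1} + v_{5} = v_{4} + v_{7}  ⇒ sig = [2:1,1]
  P={2,6}:  v_{2} + v_{6} = v_{7} + v_{8}  ⇒ sig = [2:1,1]
  P={4,8}:  v_{4} + v_{8} = v_{1} + v_{3}  ⇒ sig = [2:1,1]
  P={3,5}:  v_{3} + v_{5} = 2·v_{2} + v_{4}  ⇒ sig = [2:1,2]
  P={1,7,8}:  v_{1} + v_{7} + v_{8} = v_{6}  ⇒ sig = [3:1]
  P={2,4,7}:  v_{2} + v_{4} + v_{7} = v_{5}  ⇒ sig = [3:1]

Hence PRS(X_Σ) =
    |P|=2: 10 collections, coeffs (), (1), (1), (1), (1), (1), (1,1), (1,1), (1,1), (1,2)
    |P|=3: 2 collections, coeffs (1), (1)


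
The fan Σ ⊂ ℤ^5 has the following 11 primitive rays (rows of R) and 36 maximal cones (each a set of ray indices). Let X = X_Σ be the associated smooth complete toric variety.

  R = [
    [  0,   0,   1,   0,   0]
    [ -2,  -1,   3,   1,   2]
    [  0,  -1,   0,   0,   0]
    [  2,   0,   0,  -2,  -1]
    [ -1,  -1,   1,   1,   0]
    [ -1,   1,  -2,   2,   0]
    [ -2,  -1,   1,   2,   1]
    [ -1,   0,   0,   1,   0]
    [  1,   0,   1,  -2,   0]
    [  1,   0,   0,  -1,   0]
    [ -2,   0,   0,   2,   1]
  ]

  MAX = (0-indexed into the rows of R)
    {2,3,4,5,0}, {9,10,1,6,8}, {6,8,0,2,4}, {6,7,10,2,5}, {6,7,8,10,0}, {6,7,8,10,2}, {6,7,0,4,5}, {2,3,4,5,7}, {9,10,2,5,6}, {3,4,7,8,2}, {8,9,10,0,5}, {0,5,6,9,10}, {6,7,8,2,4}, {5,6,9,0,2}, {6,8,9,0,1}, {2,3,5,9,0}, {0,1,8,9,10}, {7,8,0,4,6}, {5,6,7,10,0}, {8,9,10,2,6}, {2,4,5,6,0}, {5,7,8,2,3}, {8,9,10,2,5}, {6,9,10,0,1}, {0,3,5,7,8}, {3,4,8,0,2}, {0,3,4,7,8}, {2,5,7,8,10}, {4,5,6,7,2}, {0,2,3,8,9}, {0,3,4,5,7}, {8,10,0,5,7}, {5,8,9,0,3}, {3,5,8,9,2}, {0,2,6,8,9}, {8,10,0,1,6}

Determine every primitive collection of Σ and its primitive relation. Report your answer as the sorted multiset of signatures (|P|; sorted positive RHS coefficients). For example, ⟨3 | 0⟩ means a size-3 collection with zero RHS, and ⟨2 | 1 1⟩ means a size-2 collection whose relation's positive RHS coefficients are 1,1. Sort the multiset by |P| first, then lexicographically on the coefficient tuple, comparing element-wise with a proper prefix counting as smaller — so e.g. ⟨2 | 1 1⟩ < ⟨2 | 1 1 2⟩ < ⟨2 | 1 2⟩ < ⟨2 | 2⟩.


Minimal non-faces — 16 found among 11 rays, 36 max cones:

  • {3,10}:  v_{3} + v_{10} = 0  so sig = ⟨2 | 0⟩
  • {7,9}:  v_{7} + v_{9} = 0  so sig = ⟨2 | 0⟩
  • {3,6}:  v_{3} + v_{6} = v_{0} + v_{2}  so sig = ⟨2 | 1 1⟩
  • {4,9}:  v_{4} + v_{9} = v_{0} + v_{2}  so sig = ⟨2 | 1 1⟩
  • {4,10}:  v_{4} + v_{10} = v_{6} + v_{7}  so sig = ⟨2 | 1 1⟩
  • {1,3}:  v_{1} + v_{3} = v_{0} + v_{6} + v_{8} + v_{9}  so sig = ⟨2 | 1 1 1 1⟩
  • {1,7}:  v_{1} + v_{7} = v_{0} + v_{6} + v_{8} + v_{10}  so sig = ⟨2 | 1 1 1 1⟩
  • {1,2}:  v_{1} + v_{2} = 2·v_{6} + v_{8} + v_{9}  so sig = ⟨2 | 1 1 2⟩
  • {1,4}:  v_{1} + v_{4} = v_{0} + 2·v_{6} + v_{8}  so sig = ⟨2 | 1 1 2⟩
  • {1,5}:  v_{1} + v_{5} = v_{0} + v_{9} + 2·v_{10}  so sig = ⟨2 | 1 1 2⟩
  • {0,2,7}:  v_{0} + v_{2} + v_{7} = v_{4}  so sig = ⟨3 | 1⟩
  • {0,2,10}:  v_{0} + v_{2} + v_{10} = v_{6}  so sig = ⟨3 | 1⟩
  • {4,5,8}:  v_{4} + v_{5} + v_{8} = v_{7}  so sig = ⟨3 | 1⟩
  • {5,6,8}:  v_{5} + v_{6} + v_{8} = v_{10}  so sig = ⟨3 | 1⟩
  • {0,2,5,8}:  v_{0} + v_{2} + v_{5} + v_{8} = 0  so sig = ⟨4 | 0⟩
  • {0,6,8,9,10}:  v_{0} + v_{6} + v_{8} + v_{9} + v_{10} = v_{1}  so sig = ⟨5 | 1⟩

Hence PRS(X_Σ) =
[⟨2 | 0⟩, ⟨2 | 0⟩, ⟨2 | 1 1⟩, ⟨2 | 1 1⟩, ⟨2 | 1 1⟩, ⟨2 | 1 1 1 1⟩, ⟨2 | 1 1 1 1⟩, ⟨2 | 1 1 2⟩, ⟨2 | 1 1 2⟩, ⟨2 | 1 1 2⟩, ⟨3 | 1⟩, ⟨3 | 1⟩, ⟨3 | 1⟩, ⟨3 | 1⟩, ⟨4 | 0⟩, ⟨5 | 1⟩]


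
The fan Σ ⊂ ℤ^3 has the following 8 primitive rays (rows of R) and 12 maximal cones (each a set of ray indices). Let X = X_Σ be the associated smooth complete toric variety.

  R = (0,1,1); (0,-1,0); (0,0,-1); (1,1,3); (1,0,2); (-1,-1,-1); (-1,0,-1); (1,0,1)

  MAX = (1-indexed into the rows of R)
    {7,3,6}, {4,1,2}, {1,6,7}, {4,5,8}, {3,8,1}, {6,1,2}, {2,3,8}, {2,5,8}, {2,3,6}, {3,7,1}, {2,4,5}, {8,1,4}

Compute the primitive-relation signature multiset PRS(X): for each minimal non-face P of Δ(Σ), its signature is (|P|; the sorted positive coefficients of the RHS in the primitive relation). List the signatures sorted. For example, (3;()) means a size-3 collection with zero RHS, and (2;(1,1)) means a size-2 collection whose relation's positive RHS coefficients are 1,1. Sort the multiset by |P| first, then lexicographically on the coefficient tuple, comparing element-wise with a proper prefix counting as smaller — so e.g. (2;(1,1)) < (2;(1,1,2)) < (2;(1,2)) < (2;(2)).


14 minimal non-faces of Δ(Σ) (on 8 rays):

  P={7,8}:  v_{7} + v_{8} = 0  →  sig = (2;())
  P={1,5}:  v_{1} + v_{5} = v_{4}  →  sig = (2;(1))
  P={2,7}:  v_{2} + v_{7} = v_{6}  →  sig = (2;(1))
  P={3,5}:  v_{3} + v_{5} = v_{8}  →  sig = (2;(1))
  P={6,8}:  v_{6} + v_{8} = v_{2}  →  sig = (2;(1))
  P={3,4}:  v_{3} + v_{4} = v_{1} + v_{8}  →  sig = (2;(1,1))
  P={5,7}:  v_{5} + v_{7} = v_{1} + v_{2}  →  sig = (2;(1,1))
  P={4,7}:  v_{4} + v_{7} = 2·v_{1} + v_{2}  →  sig = (2;(1,2))
  P={5,6}:  v_{5} + v_{6} = v_{1} + 2·v_{2}  →  sig = (2;(1,2))
  P={4,6}:  v_{4} + v_{6} = 2·v_{1} + 2·v_{2}  →  sig = (2;(2,2))
  P={1,2,3}:  v_{1} + v_{2} + v_{3} = 0  →  sig = (3;())
  P={1,2,8}:  v_{1} + v_{2} + v_{8} = v_{5}  →  sig = (3;(1))
  P={1,3,6}:  v_{1} + v_{3} + v_{6} = v_{7}  →  sig = (3;(1))
  P={2,4,8}:  v_{2} + v_{4} + v_{8} = 2·v_{5}  →  sig = (3;(2))

Sorted signature multiset PRS(X):
    |P|=2: 10 collections, coeffs (), (1), (1), (1), (1), (1,1), (1,1), (1,2), (1,2), (2,2)
    |P|=3: 4 collections, coeffs (), (1), (1), (2)


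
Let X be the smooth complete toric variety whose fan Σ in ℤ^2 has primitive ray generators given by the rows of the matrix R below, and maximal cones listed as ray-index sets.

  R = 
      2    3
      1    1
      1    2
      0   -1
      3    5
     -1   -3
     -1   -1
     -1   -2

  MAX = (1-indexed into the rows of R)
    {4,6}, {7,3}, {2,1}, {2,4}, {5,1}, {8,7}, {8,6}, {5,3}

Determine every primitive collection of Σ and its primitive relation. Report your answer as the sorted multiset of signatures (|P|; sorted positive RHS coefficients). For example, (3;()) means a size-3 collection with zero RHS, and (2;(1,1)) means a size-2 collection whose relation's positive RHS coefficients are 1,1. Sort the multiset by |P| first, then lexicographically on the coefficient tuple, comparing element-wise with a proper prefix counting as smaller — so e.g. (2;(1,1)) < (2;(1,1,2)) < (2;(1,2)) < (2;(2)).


Minimal non-faces — 20 found among 8 rays, 8 max cones:

  P={2,7}:  v_{2} + v_{7} = 0 — sig = (2;())
  P={3,8}:  v_{3} + v_{8} = 0 — sig = (2;())
  P={1,3}:  v_{1} + v_{3} = v_{5} — sig = (2;(1))
  P={1,7}:  v_{1} + v_{7} = v_{3} — sig = (2;(1))
  P={1,8}:  v_{1} + v_{8} = v_{2} — sig = (2;(1))
  P={2,3}:  v_{2} + v_{3} = v_{1} — sig = (2;(1))
  P={2,8}:  v_{2} + v_{8} = v_{4} — sig = (2;(1))
  P={3,4}:  v_{3} + v_{4} = v_{2} — sig = (2;(1))
  P={3,6}:  v_{3} + v_{6} = v_{4} — sig = (2;(1))
  P={4,7}:  v_{4} + v_{7} = v_{8} — sig = (2;(1))
  P={4,8}:  v_{4} + v_{8} = v_{6} — sig = (2;(1))
  P={5,8}:  v_{5} + v_{8} = v_{1} — sig = (2;(1))
  P={1,6}:  v_{1} + v_{6} = v_{2} + v_{4} — sig = (2;(1,1))
  P={4,5}:  v_{4} + v_{5} = v_{1} + v_{2} — sig = (2;(1,1))
  P={1,4}:  v_{1} + v_{4} = 2·v_{2} — sig = (2;(2))
  P={2,5}:  v_{2} + v_{5} = 2·v_{1} — sig = (2;(2))
  P={2,6}:  v_{2} + v_{6} = 2·v_{4} — sig = (2;(2))
  P={5,6}:  v_{5} + v_{6} = 2·v_{2} — sig = (2;(2))
  P={5,7}:  v_{5} + v_{7} = 2·v_{3} — sig = (2;(2))
  P={6,7}:  v_{6} + v_{7} = 2·v_{8} — sig = (2;(2))

Sorted signature multiset PRS(X):
    (2;())
    (2;())
    (2;(1))
    (2;(1))
    (2;(1))
    (2;(1))
    (2;(1))
    (2;(1))
    (2;(1))
    (2;(1))
    (2;(1))
    (2;(1))
    (2;(1,1))
    (2;(1,1))
    (2;(2))
    (2;(2))
    (2;(2))
    (2;(2))
    (2;(2))
    (2;(2))
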